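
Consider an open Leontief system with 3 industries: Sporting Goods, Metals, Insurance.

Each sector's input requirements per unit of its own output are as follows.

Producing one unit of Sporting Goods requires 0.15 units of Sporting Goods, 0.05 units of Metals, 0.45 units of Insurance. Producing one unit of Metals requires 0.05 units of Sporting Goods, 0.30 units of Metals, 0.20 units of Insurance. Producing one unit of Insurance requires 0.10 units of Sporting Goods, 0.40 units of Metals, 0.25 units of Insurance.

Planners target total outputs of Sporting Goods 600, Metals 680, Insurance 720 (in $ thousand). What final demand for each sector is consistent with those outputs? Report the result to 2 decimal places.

I − A =
  [   0.85    -0.05    -0.10]
  [  -0.05     0.70    -0.40]
  [  -0.45    -0.20     0.75]
d = (I − A) x:
  d_1 = (+0.85)·600 + (-0.05)·680 + (-0.10)·720 = 404.00
  d_2 = (-0.05)·600 + (+0.70)·680 + (-0.40)·720 = 158.00
  d_3 = (-0.45)·600 + (-0.20)·680 + (+0.75)·720 = 134.00

d_1 = 404.00, d_2 = 158.00, d_3 = 134.00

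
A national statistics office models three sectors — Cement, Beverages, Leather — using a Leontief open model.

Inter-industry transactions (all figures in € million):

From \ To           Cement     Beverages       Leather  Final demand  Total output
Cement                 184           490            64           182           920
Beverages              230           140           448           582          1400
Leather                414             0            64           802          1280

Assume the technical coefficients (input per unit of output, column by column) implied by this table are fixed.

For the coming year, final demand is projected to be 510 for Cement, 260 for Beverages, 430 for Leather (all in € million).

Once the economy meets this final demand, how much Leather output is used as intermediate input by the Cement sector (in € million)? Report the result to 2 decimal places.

Technical coefficients a_ij = z_ij / X_j:
  a_CC = 184/920 = 0.20, a_BC = 230/920 = 0.25, a_LC = 414/920 = 0.45
  a_CB = 490/1400 = 0.35, a_BB = 140/1400 = 0.10, a_LB = 0/1400 = 0.00
  a_CL = 64/1280 = 0.05, a_BL = 448/1280 = 0.35, a_LL = 64/1280 = 0.05
I − A =
  [   0.80    -0.35    -0.05]
  [  -0.25     0.90    -0.35]
  [  -0.45     0.00     0.95]
Cofactors of I−A, C_ij = (−1)^(i+j)·(minor ij) (rows/columns in the sector order above):
  C_11 = (0.90)(0.95) − (-0.35)(0.00) = 0.8550
  C_12 = −[(-0.25)(0.95) − (-0.35)(-0.45)] = 0.3950
  C_13 = (-0.25)(0.00) − (0.90)(-0.45) = 0.4050
  C_21 = −[(-0.35)(0.95) − (-0.05)(0.00)] = 0.3325
  C_22 = (0.80)(0.95) − (-0.05)(-0.45) = 0.7375
  C_23 = −[(0.80)(0.00) − (-0.35)(-0.45)] = 0.1575
  C_31 = (-0.35)(-0.35) − (-0.05)(0.90) = 0.1675
  C_32 = −[(0.80)(-0.35) − (-0.05)(-0.25)] = 0.2925
  C_33 = (0.80)(0.90) − (-0.35)(-0.25) = 0.6325
det(I−A) = Σ_j (I−A)_1j·C_1j = (0.80)(0.8550) + (-0.35)(0.3950) + (-0.05)(0.4050) = 0.5255
adj(I−A) = Cᵀ =
  [ 0.8550   0.3325   0.1675]
  [ 0.3950   0.7375   0.2925]
  [ 0.4050   0.1575   0.6325]
(I − A)⁻¹ = adj(I−A) / det(I−A) ≈
  [   1.6270     0.6327     0.3187]
  [   0.7517     1.4034     0.5566]
  [   0.7707     0.2997     1.2036]
First solve x = (I − A)⁻¹ d = adj(I−A)·d / det(I−A); in particular x_C = (0.8550·510 + 0.3325·260 + 0.1675·430) / 0.5255 = 594.525 / 0.5255 ≈ 1131.3511.
Intermediate flow from L to C: z_LC = a_LC · x_C = 0.45 × 594.525 / 0.5255 = 267.53625 / 0.5255 ≈ 509.11.

z_LC = 509.11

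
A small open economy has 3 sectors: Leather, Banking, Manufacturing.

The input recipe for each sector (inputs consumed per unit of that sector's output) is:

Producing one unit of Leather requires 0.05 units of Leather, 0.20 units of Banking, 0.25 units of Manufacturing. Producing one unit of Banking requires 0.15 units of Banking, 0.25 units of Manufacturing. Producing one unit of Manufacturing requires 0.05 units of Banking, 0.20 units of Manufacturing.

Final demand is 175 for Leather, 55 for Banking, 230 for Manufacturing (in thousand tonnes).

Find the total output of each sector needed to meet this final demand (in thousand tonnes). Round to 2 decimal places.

x_1 = 184.21, x_2 = 130.75, x_3 = 385.93

I − A =
  [   0.95     0.00     0.00]
  [  -0.20     0.85    -0.05]
  [  -0.25    -0.25     0.80]
Cofactors of I−A, C_ij = (−1)^(i+j)·(minor ij) (rows/columns in the sector order above):
  C_11 = (0.85)(0.80) − (-0.05)(-0.25) = 0.6675
  C_12 = −[(-0.20)(0.80) − (-0.05)(-0.25)] = 0.1725
  C_13 = (-0.20)(-0.25) − (0.85)(-0.25) = 0.2625
  C_21 = −[(0.00)(0.80) − (0.00)(-0.25)] = 0.0000
  C_22 = (0.95)(0.80) − (0.00)(-0.25) = 0.7600
  C_23 = −[(0.95)(-0.25) − (0.00)(-0.25)] = 0.2375
  C_31 = (0.00)(-0.05) − (0.00)(0.85) = 0.0000
  C_32 = −[(0.95)(-0.05) − (0.00)(-0.20)] = 0.0475
  C_33 = (0.95)(0.85) − (0.00)(-0.20) = 0.8075
det(I−A) = Σ_j (I−A)_1j·C_1j = (0.95)(0.6675) + (0.00)(0.1725) + (0.00)(0.2625) = 0.634125
adj(I−A) = Cᵀ =
  [ 0.6675   0.0000   0.0000]
  [ 0.1725   0.7600   0.0475]
  [ 0.2625   0.2375   0.8075]
(I − A)⁻¹ = adj(I−A) / det(I−A) ≈
  [   1.0526     0.0000     0.0000]
  [   0.2720     1.1985     0.0749]
  [   0.4140     0.3745     1.2734]
x = (I − A)⁻¹ d = adj(I−A)·d / det(I−A), with det(I−A) = 0.634125:
  x_1 = (0.6675·175 + 0.0000·55 + 0.0000·230) / 0.634125 = 116.8125 / 0.634125 ≈ 184.21
  x_2 = (0.1725·175 + 0.7600·55 + 0.0475·230) / 0.634125 = 82.9125 / 0.634125 ≈ 130.75
  x_3 = (0.2625·175 + 0.2375·55 + 0.8075·230) / 0.634125 = 244.725 / 0.634125 ≈ 385.93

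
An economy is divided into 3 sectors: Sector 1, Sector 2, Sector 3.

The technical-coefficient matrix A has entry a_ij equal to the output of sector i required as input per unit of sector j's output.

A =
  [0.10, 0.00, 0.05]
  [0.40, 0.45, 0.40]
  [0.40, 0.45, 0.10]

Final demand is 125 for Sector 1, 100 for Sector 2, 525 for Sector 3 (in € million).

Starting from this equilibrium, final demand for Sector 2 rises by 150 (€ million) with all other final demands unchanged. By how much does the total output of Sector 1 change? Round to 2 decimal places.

I − A =
  [   0.90     0.00    -0.05]
  [  -0.40     0.55    -0.40]
  [  -0.40    -0.45     0.90]
Cofactors of I−A, C_ij = (−1)^(i+j)·(minor ij) (rows/columns in the sector order above):
  C_11 = (0.55)(0.90) − (-0.40)(-0.45) = 0.3150
  C_12 = −[(-0.40)(0.90) − (-0.40)(-0.40)] = 0.5200
  C_13 = (-0.40)(-0.45) − (0.55)(-0.40) = 0.4000
  C_21 = −[(0.00)(0.90) − (-0.05)(-0.45)] = 0.0225
  C_22 = (0.90)(0.90) − (-0.05)(-0.40) = 0.7900
  C_23 = −[(0.90)(-0.45) − (0.00)(-0.40)] = 0.4050
  C_31 = (0.00)(-0.40) − (-0.05)(0.55) = 0.0275
  C_32 = −[(0.90)(-0.40) − (-0.05)(-0.40)] = 0.3800
  C_33 = (0.90)(0.55) − (0.00)(-0.40) = 0.4950
det(I−A) = Σ_j (I−A)_1j·C_1j = (0.90)(0.3150) + (0.00)(0.5200) + (-0.05)(0.4000) = 0.2635
adj(I−A) = Cᵀ =
  [ 0.3150   0.0225   0.0275]
  [ 0.5200   0.7900   0.3800]
  [ 0.4000   0.4050   0.4950]
(I − A)⁻¹ = adj(I−A) / det(I−A) ≈
  [   1.1954     0.0854     0.1044]
  [   1.9734     2.9981     1.4421]
  [   1.5180     1.5370     1.8786]
Δx = (I − A)⁻¹ Δd with Δd having +150 in the Sector 2 component and 0 elsewhere.
So Δx_1 = L_12 · (+150), where L_12 = adj(I−A)_12 / det(I−A) = 0.0225 / 0.2635.
Δx_1 = 0.0225 × (+150) / 0.2635 = 3.375 / 0.2635 ≈ 12.81.

Δx_1 = 12.81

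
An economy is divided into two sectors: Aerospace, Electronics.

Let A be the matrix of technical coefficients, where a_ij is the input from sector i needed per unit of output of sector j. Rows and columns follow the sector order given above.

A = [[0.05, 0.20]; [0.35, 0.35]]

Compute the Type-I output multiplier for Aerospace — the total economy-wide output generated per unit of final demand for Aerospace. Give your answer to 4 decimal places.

I − A =
  [   0.95    -0.20]
  [  -0.35     0.65]
det(I−A) = (0.95)(0.65) − (-0.20)(-0.35) = 0.5475
adj(I−A) = [[0.65, 0.20], [0.35, 0.95]]
(I − A)⁻¹ = adj(I−A) / det(I−A) ≈
  [   1.18721     0.36530]
  [   0.63927     1.73516]
The output multiplier for sector j is the column-j sum of the Leontief inverse (I − A)⁻¹ = adj(I−A) / det(I−A).
Column A of adj(I−A): (0.65, 0.35); det(I−A) = 0.5475.
m_A = (0.65 + 0.35) / 0.5475 = 1.00 / 0.5475 ≈ 1.8265.

m_A = 1.8265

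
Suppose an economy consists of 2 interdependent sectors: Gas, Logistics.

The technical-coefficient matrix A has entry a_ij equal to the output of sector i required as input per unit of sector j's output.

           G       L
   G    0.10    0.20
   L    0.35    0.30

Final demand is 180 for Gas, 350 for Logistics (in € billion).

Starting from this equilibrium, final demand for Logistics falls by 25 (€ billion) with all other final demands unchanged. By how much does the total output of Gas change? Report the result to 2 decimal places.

I − A =
  [   0.90    -0.20]
  [  -0.35     0.70]
det(I−A) = (0.90)(0.70) − (-0.20)(-0.35) = 0.5600
adj(I−A) = [[0.70, 0.20], [0.35, 0.90]]
(I − A)⁻¹ = adj(I−A) / det(I−A) ≈
  [   1.2500     0.3571]
  [   0.6250     1.6071]
Δx = (I − A)⁻¹ Δd with Δd having -25 in the Logistics component and 0 elsewhere.
So Δx_G = L_GL · (-25), where L_GL = adj(I−A)_GL / det(I−A) = 0.20 / 0.5600.
Δx_G = 0.20 × (-25) / 0.5600 = -5.00 / 0.5600 ≈ -8.93.

Δx_G = -8.93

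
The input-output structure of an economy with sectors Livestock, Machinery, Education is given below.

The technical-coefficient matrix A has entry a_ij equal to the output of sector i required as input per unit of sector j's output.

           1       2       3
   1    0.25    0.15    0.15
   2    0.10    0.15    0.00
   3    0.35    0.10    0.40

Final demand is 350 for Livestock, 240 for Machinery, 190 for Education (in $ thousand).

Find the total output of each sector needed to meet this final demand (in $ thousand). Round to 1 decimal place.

I − A =
  [   0.75    -0.15    -0.15]
  [  -0.10     0.85     0.00]
  [  -0.35    -0.10     0.60]
Cofactors of I−A, C_ij = (−1)^(i+j)·(minor ij) (rows/columns in the sector order above):
  C_11 = (0.85)(0.60) − (0.00)(-0.10) = 0.5100
  C_12 = −[(-0.10)(0.60) − (0.00)(-0.35)] = 0.0600
  C_13 = (-0.10)(-0.10) − (0.85)(-0.35) = 0.3075
  C_21 = −[(-0.15)(0.60) − (-0.15)(-0.10)] = 0.1050
  C_22 = (0.75)(0.60) − (-0.15)(-0.35) = 0.3975
  C_23 = −[(0.75)(-0.10) − (-0.15)(-0.35)] = 0.1275
  C_31 = (-0.15)(0.00) − (-0.15)(0.85) = 0.1275
  C_32 = −[(0.75)(0.00) − (-0.15)(-0.10)] = 0.0150
  C_33 = (0.75)(0.85) − (-0.15)(-0.10) = 0.6225
det(I−A) = Σ_j (I−A)_1j·C_1j = (0.75)(0.5100) + (-0.15)(0.0600) + (-0.15)(0.3075) = 0.327375
adj(I−A) = Cᵀ =
  [ 0.5100   0.1050   0.1275]
  [ 0.0600   0.3975   0.0150]
  [ 0.3075   0.1275   0.6225]
(I − A)⁻¹ = adj(I−A) / det(I−A) ≈
  [   1.5578     0.3207     0.3895]
  [   0.1833     1.2142     0.0458]
  [   0.9393     0.3895     1.9015]
x = (I − A)⁻¹ d = adj(I−A)·d / det(I−A), with det(I−A) = 0.327375:
  x_1 = (0.5100·350 + 0.1050·240 + 0.1275·190) / 0.327375 = 227.925 / 0.327375 ≈ 696.2
  x_2 = (0.0600·350 + 0.3975·240 + 0.0150·190) / 0.327375 = 119.25 / 0.327375 ≈ 364.3
  x_3 = (0.3075·350 + 0.1275·240 + 0.6225·190) / 0.327375 = 256.50 / 0.327375 ≈ 783.5

x_1 = 696.2, x_2 = 364.3, x_3 = 783.5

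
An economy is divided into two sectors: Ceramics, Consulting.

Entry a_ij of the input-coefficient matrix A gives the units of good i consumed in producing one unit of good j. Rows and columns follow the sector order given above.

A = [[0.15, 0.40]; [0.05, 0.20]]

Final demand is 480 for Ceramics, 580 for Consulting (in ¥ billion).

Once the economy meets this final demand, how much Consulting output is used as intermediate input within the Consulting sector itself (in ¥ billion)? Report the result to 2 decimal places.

z_22 = 156.67

I − A =
  [   0.85    -0.40]
  [  -0.05     0.80]
det(I−A) = (0.85)(0.80) − (-0.40)(-0.05) = 0.6600
adj(I−A) = [[0.80, 0.40], [0.05, 0.85]]
(I − A)⁻¹ = adj(I−A) / det(I−A) ≈
  [   1.2121     0.6061]
  [   0.0758     1.2879]
First solve x = (I − A)⁻¹ d = adj(I−A)·d / det(I−A); in particular x_2 = (0.05·480 + 0.85·580) / 0.6600 = 517.00 / 0.6600 ≈ 783.3333.
Intermediate flow from 2 to 2: z_22 = a_22 · x_2 = 0.20 × 517.00 / 0.6600 = 103.40 / 0.6600 ≈ 156.67.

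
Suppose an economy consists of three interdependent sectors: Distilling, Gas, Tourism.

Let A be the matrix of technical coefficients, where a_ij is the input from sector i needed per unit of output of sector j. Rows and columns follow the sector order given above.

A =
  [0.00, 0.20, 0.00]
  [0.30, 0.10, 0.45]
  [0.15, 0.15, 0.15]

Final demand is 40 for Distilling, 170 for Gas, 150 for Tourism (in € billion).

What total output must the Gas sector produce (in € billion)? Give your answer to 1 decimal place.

I − A =
  [   1.00    -0.20     0.00]
  [  -0.30     0.90    -0.45]
  [  -0.15    -0.15     0.85]
Cofactors of I−A, C_ij = (−1)^(i+j)·(minor ij) (rows/columns in the sector order above):
  C_11 = (0.90)(0.85) − (-0.45)(-0.15) = 0.6975
  C_12 = −[(-0.30)(0.85) − (-0.45)(-0.15)] = 0.3225
  C_13 = (-0.30)(-0.15) − (0.90)(-0.15) = 0.1800
  C_21 = −[(-0.20)(0.85) − (0.00)(-0.15)] = 0.1700
  C_22 = (1.00)(0.85) − (0.00)(-0.15) = 0.8500
  C_23 = −[(1.00)(-0.15) − (-0.20)(-0.15)] = 0.1800
  C_31 = (-0.20)(-0.45) − (0.00)(0.90) = 0.0900
  C_32 = −[(1.00)(-0.45) − (0.00)(-0.30)] = 0.4500
  C_33 = (1.00)(0.90) − (-0.20)(-0.30) = 0.8400
det(I−A) = Σ_j (I−A)_1j·C_1j = (1.00)(0.6975) + (-0.20)(0.3225) + (0.00)(0.1800) = 0.6330
adj(I−A) = Cᵀ =
  [ 0.6975   0.1700   0.0900]
  [ 0.3225   0.8500   0.4500]
  [ 0.1800   0.1800   0.8400]
(I − A)⁻¹ = adj(I−A) / det(I−A) ≈
  [   1.1019     0.2686     0.1422]
  [   0.5095     1.3428     0.7109]
  [   0.2844     0.2844     1.3270]
x = (I − A)⁻¹ d = adj(I−A)·d / det(I−A), with det(I−A) = 0.6330:
  x_D = (0.6975·40 + 0.1700·170 + 0.0900·150) / 0.6330 = 70.30 / 0.6330 ≈ 111.1
  x_G = (0.3225·40 + 0.8500·170 + 0.4500·150) / 0.6330 = 224.90 / 0.6330 ≈ 355.3
  x_T = (0.1800·40 + 0.1800·170 + 0.8400·150) / 0.6330 = 163.80 / 0.6330 ≈ 258.8

x_G = 355.3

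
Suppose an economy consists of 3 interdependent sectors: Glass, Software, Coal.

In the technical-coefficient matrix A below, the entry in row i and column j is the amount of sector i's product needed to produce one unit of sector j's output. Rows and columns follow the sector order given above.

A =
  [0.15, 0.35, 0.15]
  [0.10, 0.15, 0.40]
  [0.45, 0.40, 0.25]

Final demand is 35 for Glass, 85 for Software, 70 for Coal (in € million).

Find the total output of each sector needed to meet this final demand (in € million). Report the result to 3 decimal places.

x_1 = 248.174, x_2 = 324.679, x_3 = 415.400

I − A =
  [   0.85    -0.35    -0.15]
  [  -0.10     0.85    -0.40]
  [  -0.45    -0.40     0.75]
Cofactors of I−A, C_ij = (−1)^(i+j)·(minor ij) (rows/columns in the sector order above):
  C_11 = (0.85)(0.75) − (-0.40)(-0.40) = 0.4775
  C_12 = −[(-0.10)(0.75) − (-0.40)(-0.45)] = 0.2550
  C_13 = (-0.10)(-0.40) − (0.85)(-0.45) = 0.4225
  C_21 = −[(-0.35)(0.75) − (-0.15)(-0.40)] = 0.3225
  C_22 = (0.85)(0.75) − (-0.15)(-0.45) = 0.5700
  C_23 = −[(0.85)(-0.40) − (-0.35)(-0.45)] = 0.4975
  C_31 = (-0.35)(-0.40) − (-0.15)(0.85) = 0.2675
  C_32 = −[(0.85)(-0.40) − (-0.15)(-0.10)] = 0.3550
  C_33 = (0.85)(0.85) − (-0.35)(-0.10) = 0.6875
det(I−A) = Σ_j (I−A)_1j·C_1j = (0.85)(0.4775) + (-0.35)(0.2550) + (-0.15)(0.4225) = 0.25325
adj(I−A) = Cᵀ =
  [ 0.4775   0.3225   0.2675]
  [ 0.2550   0.5700   0.3550]
  [ 0.4225   0.4975   0.6875]
(I − A)⁻¹ = adj(I−A) / det(I−A) ≈
  [   1.8855     1.2734     1.0563]
  [   1.0069     2.2507     1.4018]
  [   1.6683     1.9645     2.7147]
x = (I − A)⁻¹ d = adj(I−A)·d / det(I−A), with det(I−A) = 0.25325:
  x_1 = (0.4775·35 + 0.3225·85 + 0.2675·70) / 0.25325 = 62.85 / 0.25325 ≈ 248.174
  x_2 = (0.2550·35 + 0.5700·85 + 0.3550·70) / 0.25325 = 82.225 / 0.25325 ≈ 324.679
  x_3 = (0.4225·35 + 0.4975·85 + 0.6875·70) / 0.25325 = 105.20 / 0.25325 ≈ 415.400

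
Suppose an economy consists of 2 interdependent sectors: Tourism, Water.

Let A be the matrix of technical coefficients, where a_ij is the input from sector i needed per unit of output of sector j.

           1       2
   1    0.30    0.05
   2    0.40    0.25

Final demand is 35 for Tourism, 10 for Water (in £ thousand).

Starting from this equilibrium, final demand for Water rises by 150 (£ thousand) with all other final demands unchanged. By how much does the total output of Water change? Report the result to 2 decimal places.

I − A =
  [   0.70    -0.05]
  [  -0.40     0.75]
det(I−A) = (0.70)(0.75) − (-0.05)(-0.40) = 0.5050
adj(I−A) = [[0.75, 0.05], [0.40, 0.70]]
(I − A)⁻¹ = adj(I−A) / det(I−A) ≈
  [   1.4851     0.0990]
  [   0.7921     1.3861]
Δx = (I − A)⁻¹ Δd with Δd having +150 in the Water component and 0 elsewhere.
So Δx_2 = L_22 · (+150), where L_22 = adj(I−A)_22 / det(I−A) = 0.70 / 0.5050.
Δx_2 = 0.70 × (+150) / 0.5050 = 105.00 / 0.5050 ≈ 207.92.

Δx_2 = 207.92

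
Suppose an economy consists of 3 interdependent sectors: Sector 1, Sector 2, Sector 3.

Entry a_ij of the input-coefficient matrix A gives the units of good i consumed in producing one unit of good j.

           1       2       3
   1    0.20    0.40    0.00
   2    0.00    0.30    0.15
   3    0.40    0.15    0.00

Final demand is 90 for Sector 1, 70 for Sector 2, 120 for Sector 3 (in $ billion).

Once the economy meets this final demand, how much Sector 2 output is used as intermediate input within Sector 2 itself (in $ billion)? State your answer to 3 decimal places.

z_22 = 43.900

I − A =
  [   0.80    -0.40     0.00]
  [   0.00     0.70    -0.15]
  [  -0.40    -0.15     1.00]
Cofactors of I−A, C_ij = (−1)^(i+j)·(minor ij) (rows/columns in the sector order above):
  C_11 = (0.70)(1.00) − (-0.15)(-0.15) = 0.6775
  C_12 = −[(0.00)(1.00) − (-0.15)(-0.40)] = 0.0600
  C_13 = (0.00)(-0.15) − (0.70)(-0.40) = 0.2800
  C_21 = −[(-0.40)(1.00) − (0.00)(-0.15)] = 0.4000
  C_22 = (0.80)(1.00) − (0.00)(-0.40) = 0.8000
  C_23 = −[(0.80)(-0.15) − (-0.40)(-0.40)] = 0.2800
  C_31 = (-0.40)(-0.15) − (0.00)(0.70) = 0.0600
  C_32 = −[(0.80)(-0.15) − (0.00)(0.00)] = 0.1200
  C_33 = (0.80)(0.70) − (-0.40)(0.00) = 0.5600
det(I−A) = Σ_j (I−A)_1j·C_1j = (0.80)(0.6775) + (-0.40)(0.0600) + (0.00)(0.2800) = 0.5180
adj(I−A) = Cᵀ =
  [ 0.6775   0.4000   0.0600]
  [ 0.0600   0.8000   0.1200]
  [ 0.2800   0.2800   0.5600]
(I − A)⁻¹ = adj(I−A) / det(I−A) ≈
  [   1.3079     0.7722     0.1158]
  [   0.1158     1.5444     0.2317]
  [   0.5405     0.5405     1.0811]
First solve x = (I − A)⁻¹ d = adj(I−A)·d / det(I−A); in particular x_2 = (0.0600·90 + 0.8000·70 + 0.1200·120) / 0.5180 = 75.80 / 0.5180 ≈ 146.33205.
Intermediate flow from 2 to 2: z_22 = a_22 · x_2 = 0.30 × 75.80 / 0.5180 = 22.74 / 0.5180 ≈ 43.900.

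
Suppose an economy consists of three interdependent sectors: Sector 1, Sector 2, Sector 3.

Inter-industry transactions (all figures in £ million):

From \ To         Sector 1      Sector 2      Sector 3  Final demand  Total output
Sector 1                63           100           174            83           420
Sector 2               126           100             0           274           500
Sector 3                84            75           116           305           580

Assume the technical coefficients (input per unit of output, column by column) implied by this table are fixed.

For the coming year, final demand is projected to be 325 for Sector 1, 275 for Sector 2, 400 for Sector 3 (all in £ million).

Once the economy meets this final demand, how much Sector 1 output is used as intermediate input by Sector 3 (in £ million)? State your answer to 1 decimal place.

Technical coefficients a_ij = z_ij / X_j:
  a_11 = 63/420 = 0.15, a_21 = 126/420 = 0.30, a_31 = 84/420 = 0.20
  a_12 = 100/500 = 0.20, a_22 = 100/500 = 0.20, a_32 = 75/500 = 0.15
  a_13 = 174/580 = 0.30, a_23 = 0/580 = 0.00, a_33 = 116/580 = 0.20
I − A =
  [   0.85    -0.20    -0.30]
  [  -0.30     0.80     0.00]
  [  -0.20    -0.15     0.80]
Cofactors of I−A, C_ij = (−1)^(i+j)·(minor ij) (rows/columns in the sector order above):
  C_11 = (0.80)(0.80) − (0.00)(-0.15) = 0.6400
  C_12 = −[(-0.30)(0.80) − (0.00)(-0.20)] = 0.2400
  C_13 = (-0.30)(-0.15) − (0.80)(-0.20) = 0.2050
  C_21 = −[(-0.20)(0.80) − (-0.30)(-0.15)] = 0.2050
  C_22 = (0.85)(0.80) − (-0.30)(-0.20) = 0.6200
  C_23 = −[(0.85)(-0.15) − (-0.20)(-0.20)] = 0.1675
  C_31 = (-0.20)(0.00) − (-0.30)(0.80) = 0.2400
  C_32 = −[(0.85)(0.00) − (-0.30)(-0.30)] = 0.0900
  C_33 = (0.85)(0.80) − (-0.20)(-0.30) = 0.6200
det(I−A) = Σ_j (I−A)_1j·C_1j = (0.85)(0.6400) + (-0.20)(0.2400) + (-0.30)(0.2050) = 0.4345
adj(I−A) = Cᵀ =
  [ 0.6400   0.2050   0.2400]
  [ 0.2400   0.6200   0.0900]
  [ 0.2050   0.1675   0.6200]
(I − A)⁻¹ = adj(I−A) / det(I−A) ≈
  [   1.4730     0.4718     0.5524]
  [   0.5524     1.4269     0.2071]
  [   0.4718     0.3855     1.4269]
First solve x = (I − A)⁻¹ d = adj(I−A)·d / det(I−A); in particular x_3 = (0.2050·325 + 0.1675·275 + 0.6200·400) / 0.4345 = 360.6875 / 0.4345 ≈ 830.121.
Intermediate flow from 1 to 3: z_13 = a_13 · x_3 = 0.30 × 360.6875 / 0.4345 = 108.20625 / 0.4345 ≈ 249.0.

z_13 = 249.0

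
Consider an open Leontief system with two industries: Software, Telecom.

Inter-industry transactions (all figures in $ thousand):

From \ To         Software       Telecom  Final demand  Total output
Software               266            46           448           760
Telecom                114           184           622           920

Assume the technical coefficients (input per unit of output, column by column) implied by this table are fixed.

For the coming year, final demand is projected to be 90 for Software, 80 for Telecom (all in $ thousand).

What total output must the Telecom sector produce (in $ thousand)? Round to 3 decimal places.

Technical coefficients a_ij = z_ij / X_j:
  a_SS = 266/760 = 0.35, a_TS = 114/760 = 0.15
  a_ST = 46/920 = 0.05, a_TT = 184/920 = 0.20
I − A =
  [   0.65    -0.05]
  [  -0.15     0.80]
det(I−A) = (0.65)(0.80) − (-0.05)(-0.15) = 0.5125
adj(I−A) = [[0.80, 0.05], [0.15, 0.65]]
(I − A)⁻¹ = adj(I−A) / det(I−A) ≈
  [   1.5610     0.0976]
  [   0.2927     1.2683]
x = (I − A)⁻¹ d = adj(I−A)·d / det(I−A), with det(I−A) = 0.5125:
  x_S = (0.80·90 + 0.05·80) / 0.5125 = 76.00 / 0.5125 ≈ 148.293
  x_T = (0.15·90 + 0.65·80) / 0.5125 = 65.50 / 0.5125 ≈ 127.805

x_T = 127.805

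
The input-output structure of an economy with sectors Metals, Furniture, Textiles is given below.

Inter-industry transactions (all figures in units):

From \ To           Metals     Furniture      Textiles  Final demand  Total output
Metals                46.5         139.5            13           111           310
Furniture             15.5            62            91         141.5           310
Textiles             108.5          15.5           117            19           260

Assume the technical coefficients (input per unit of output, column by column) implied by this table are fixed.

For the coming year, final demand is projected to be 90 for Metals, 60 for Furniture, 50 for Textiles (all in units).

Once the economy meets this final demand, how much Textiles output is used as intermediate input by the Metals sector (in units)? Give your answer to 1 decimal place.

z_TM = 79.3

Technical coefficients a_ij = z_ij / X_j:
  a_MM = 46.5/310 = 0.15, a_FM = 15.5/310 = 0.05, a_TM = 108.5/310 = 0.35
  a_MF = 139.5/310 = 0.45, a_FF = 62/310 = 0.20, a_TF = 15.5/310 = 0.05
  a_MT = 13/260 = 0.05, a_FT = 91/260 = 0.35, a_TT = 117/260 = 0.45
I − A =
  [   0.85    -0.45    -0.05]
  [  -0.05     0.80    -0.35]
  [  -0.35    -0.05     0.55]
Cofactors of I−A, C_ij = (−1)^(i+j)·(minor ij) (rows/columns in the sector order above):
  C_11 = (0.80)(0.55) − (-0.35)(-0.05) = 0.4225
  C_12 = −[(-0.05)(0.55) − (-0.35)(-0.35)] = 0.1500
  C_13 = (-0.05)(-0.05) − (0.80)(-0.35) = 0.2825
  C_21 = −[(-0.45)(0.55) − (-0.05)(-0.05)] = 0.2500
  C_22 = (0.85)(0.55) − (-0.05)(-0.35) = 0.4500
  C_23 = −[(0.85)(-0.05) − (-0.45)(-0.35)] = 0.2000
  C_31 = (-0.45)(-0.35) − (-0.05)(0.80) = 0.1975
  C_32 = −[(0.85)(-0.35) − (-0.05)(-0.05)] = 0.3000
  C_33 = (0.85)(0.80) − (-0.45)(-0.05) = 0.6575
det(I−A) = Σ_j (I−A)_1j·C_1j = (0.85)(0.4225) + (-0.45)(0.1500) + (-0.05)(0.2825) = 0.2775
adj(I−A) = Cᵀ =
  [ 0.4225   0.2500   0.1975]
  [ 0.1500   0.4500   0.3000]
  [ 0.2825   0.2000   0.6575]
(I − A)⁻¹ = adj(I−A) / det(I−A) ≈
  [   1.5225     0.9009     0.7117]
  [   0.5405     1.6216     1.0811]
  [   1.0180     0.7207     2.3694]
First solve x = (I − A)⁻¹ d = adj(I−A)·d / det(I−A); in particular x_M = (0.4225·90 + 0.2500·60 + 0.1975·50) / 0.2775 = 62.90 / 0.2775 ≈ 226.667.
Intermediate flow from T to M: z_TM = a_TM · x_M = 0.35 × 62.90 / 0.2775 = 22.015 / 0.2775 ≈ 79.3.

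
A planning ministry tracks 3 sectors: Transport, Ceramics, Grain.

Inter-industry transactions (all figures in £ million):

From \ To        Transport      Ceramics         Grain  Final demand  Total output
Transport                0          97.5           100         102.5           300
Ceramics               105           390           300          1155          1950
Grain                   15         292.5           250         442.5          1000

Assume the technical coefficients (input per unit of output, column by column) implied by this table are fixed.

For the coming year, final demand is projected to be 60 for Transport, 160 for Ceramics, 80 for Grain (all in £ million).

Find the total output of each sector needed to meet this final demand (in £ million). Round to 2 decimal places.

x_T = 92.69, x_C = 305.80, x_G = 174.01

Technical coefficients a_ij = z_ij / X_j:
  a_TT = 0/300 = 0.00, a_CT = 105/300 = 0.35, a_GT = 15/300 = 0.05
  a_TC = 97.5/1950 = 0.05, a_CC = 390/1950 = 0.20, a_GC = 292.5/1950 = 0.15
  a_TG = 100/1000 = 0.10, a_CG = 300/1000 = 0.30, a_GG = 250/1000 = 0.25
I − A =
  [   1.00    -0.05    -0.10]
  [  -0.35     0.80    -0.30]
  [  -0.05    -0.15     0.75]
Cofactors of I−A, C_ij = (−1)^(i+j)·(minor ij) (rows/columns in the sector order above):
  C_11 = (0.80)(0.75) − (-0.30)(-0.15) = 0.5550
  C_12 = −[(-0.35)(0.75) − (-0.30)(-0.05)] = 0.2775
  C_13 = (-0.35)(-0.15) − (0.80)(-0.05) = 0.0925
  C_21 = −[(-0.05)(0.75) − (-0.10)(-0.15)] = 0.0525
  C_22 = (1.00)(0.75) − (-0.10)(-0.05) = 0.7450
  C_23 = −[(1.00)(-0.15) − (-0.05)(-0.05)] = 0.1525
  C_31 = (-0.05)(-0.30) − (-0.10)(0.80) = 0.0950
  C_32 = −[(1.00)(-0.30) − (-0.10)(-0.35)] = 0.3350
  C_33 = (1.00)(0.80) − (-0.05)(-0.35) = 0.7825
det(I−A) = Σ_j (I−A)_1j·C_1j = (1.00)(0.5550) + (-0.05)(0.2775) + (-0.10)(0.0925) = 0.531875
adj(I−A) = Cᵀ =
  [ 0.5550   0.0525   0.0950]
  [ 0.2775   0.7450   0.3350]
  [ 0.0925   0.1525   0.7825]
(I − A)⁻¹ = adj(I−A) / det(I−A) ≈
  [   1.0435     0.0987     0.1786]
  [   0.5217     1.4007     0.6298]
  [   0.1739     0.2867     1.4712]
x = (I − A)⁻¹ d = adj(I−A)·d / det(I−A), with det(I−A) = 0.531875:
  x_T = (0.5550·60 + 0.0525·160 + 0.0950·80) / 0.531875 = 49.30 / 0.531875 ≈ 92.69
  x_C = (0.2775·60 + 0.7450·160 + 0.3350·80) / 0.531875 = 162.65 / 0.531875 ≈ 305.80
  x_G = (0.0925·60 + 0.1525·160 + 0.7825·80) / 0.531875 = 92.55 / 0.531875 ≈ 174.01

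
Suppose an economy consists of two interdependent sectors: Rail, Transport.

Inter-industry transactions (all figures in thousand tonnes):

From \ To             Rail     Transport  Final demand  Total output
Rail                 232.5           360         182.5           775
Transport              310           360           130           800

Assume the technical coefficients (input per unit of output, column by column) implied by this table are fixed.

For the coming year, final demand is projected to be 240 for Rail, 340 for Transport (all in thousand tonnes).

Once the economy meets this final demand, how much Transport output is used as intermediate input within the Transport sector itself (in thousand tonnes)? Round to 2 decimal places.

z_TT = 733.17

Technical coefficients a_ij = z_ij / X_j:
  a_RR = 232.5/775 = 0.30, a_TR = 310/775 = 0.40
  a_RT = 360/800 = 0.45, a_TT = 360/800 = 0.45
I − A =
  [   0.70    -0.45]
  [  -0.40     0.55]
det(I−A) = (0.70)(0.55) − (-0.45)(-0.40) = 0.2050
adj(I−A) = [[0.55, 0.45], [0.40, 0.70]]
(I − A)⁻¹ = adj(I−A) / det(I−A) ≈
  [   2.6829     2.1951]
  [   1.9512     3.4146]
First solve x = (I − A)⁻¹ d = adj(I−A)·d / det(I−A); in particular x_T = (0.40·240 + 0.70·340) / 0.2050 = 334.00 / 0.2050 ≈ 1629.2683.
Intermediate flow from T to T: z_TT = a_TT · x_T = 0.45 × 334.00 / 0.2050 = 150.30 / 0.2050 ≈ 733.17.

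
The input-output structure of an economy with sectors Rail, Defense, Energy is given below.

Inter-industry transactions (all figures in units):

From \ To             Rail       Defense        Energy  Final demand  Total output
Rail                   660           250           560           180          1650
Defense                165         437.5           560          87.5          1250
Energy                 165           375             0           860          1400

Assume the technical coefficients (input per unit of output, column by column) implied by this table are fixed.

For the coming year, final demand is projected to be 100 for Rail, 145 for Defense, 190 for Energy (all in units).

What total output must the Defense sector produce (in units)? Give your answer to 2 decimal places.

Technical coefficients a_ij = z_ij / X_j:
  a_RR = 660/1650 = 0.40, a_DR = 165/1650 = 0.10, a_ER = 165/1650 = 0.10
  a_RD = 250/1250 = 0.20, a_DD = 437.5/1250 = 0.35, a_ED = 375/1250 = 0.30
  a_RE = 560/1400 = 0.40, a_DE = 560/1400 = 0.40, a_EE = 0/1400 = 0.00
I − A =
  [   0.60    -0.20    -0.40]
  [  -0.10     0.65    -0.40]
  [  -0.10    -0.30     1.00]
Cofactors of I−A, C_ij = (−1)^(i+j)·(minor ij) (rows/columns in the sector order above):
  C_11 = (0.65)(1.00) − (-0.40)(-0.30) = 0.5300
  C_12 = −[(-0.10)(1.00) − (-0.40)(-0.10)] = 0.1400
  C_13 = (-0.10)(-0.30) − (0.65)(-0.10) = 0.0950
  C_21 = −[(-0.20)(1.00) − (-0.40)(-0.30)] = 0.3200
  C_22 = (0.60)(1.00) − (-0.40)(-0.10) = 0.5600
  C_23 = −[(0.60)(-0.30) − (-0.20)(-0.10)] = 0.2000
  C_31 = (-0.20)(-0.40) − (-0.40)(0.65) = 0.3400
  C_32 = −[(0.60)(-0.40) − (-0.40)(-0.10)] = 0.2800
  C_33 = (0.60)(0.65) − (-0.20)(-0.10) = 0.3700
det(I−A) = Σ_j (I−A)_1j·C_1j = (0.60)(0.5300) + (-0.20)(0.1400) + (-0.40)(0.0950) = 0.2520
adj(I−A) = Cᵀ =
  [ 0.5300   0.3200   0.3400]
  [ 0.1400   0.5600   0.2800]
  [ 0.0950   0.2000   0.3700]
(I − A)⁻¹ = adj(I−A) / det(I−A) ≈
  [   2.1032     1.2698     1.3492]
  [   0.5556     2.2222     1.1111]
  [   0.3770     0.7937     1.4683]
x = (I − A)⁻¹ d = adj(I−A)·d / det(I−A), with det(I−A) = 0.2520:
  x_R = (0.5300·100 + 0.3200·145 + 0.3400·190) / 0.2520 = 164.00 / 0.2520 ≈ 650.79
  x_D = (0.1400·100 + 0.5600·145 + 0.2800·190) / 0.2520 = 148.40 / 0.2520 ≈ 588.89
  x_E = (0.0950·100 + 0.2000·145 + 0.3700·190) / 0.2520 = 108.80 / 0.2520 ≈ 431.75

x_D = 588.89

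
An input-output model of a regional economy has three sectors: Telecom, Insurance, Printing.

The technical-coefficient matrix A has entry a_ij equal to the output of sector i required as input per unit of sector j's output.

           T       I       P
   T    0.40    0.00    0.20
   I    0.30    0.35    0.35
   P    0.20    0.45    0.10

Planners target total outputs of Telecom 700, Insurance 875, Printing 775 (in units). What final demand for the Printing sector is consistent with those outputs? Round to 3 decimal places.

d_P = 163.750

I − A =
  [   0.60     0.00    -0.20]
  [  -0.30     0.65    -0.35]
  [  -0.20    -0.45     0.90]
d = (I − A) x:
  d_T = (+0.60)·700 + (+0.00)·875 + (-0.20)·775 = 265.000
  d_I = (-0.30)·700 + (+0.65)·875 + (-0.35)·775 = 87.500
  d_P = (-0.20)·700 + (-0.45)·875 + (+0.90)·775 = 163.750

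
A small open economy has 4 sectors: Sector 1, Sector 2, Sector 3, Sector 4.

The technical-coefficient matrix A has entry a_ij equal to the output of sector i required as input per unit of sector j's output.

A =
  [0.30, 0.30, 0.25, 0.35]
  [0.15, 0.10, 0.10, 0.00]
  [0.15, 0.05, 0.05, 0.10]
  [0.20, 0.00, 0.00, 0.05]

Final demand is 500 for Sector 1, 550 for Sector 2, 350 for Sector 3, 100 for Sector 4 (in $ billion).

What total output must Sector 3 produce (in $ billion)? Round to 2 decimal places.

I − A =
  [   0.70    -0.30    -0.25    -0.35]
  [  -0.15     0.90    -0.10     0.00]
  [  -0.15    -0.05     0.95    -0.10]
  [  -0.20     0.00     0.00     0.95]
Compute the cofactors C_ij = (−1)^(i+j)·(3×3 minor ij) of I−A; the adjugate is their transpose:
adj(I−A) = Cᵀ =
  [ 0.807500   0.282625   0.242250   0.323000]
  [ 0.151625   0.524625   0.095125   0.065875]
  [ 0.153375   0.078500   0.492750   0.108375]
  [ 0.170000   0.059500   0.051000   0.512125]
det(I−A) = Σ_j (I−A)_1j·C_1j = (0.70)(0.807500) + (-0.30)(0.151625) + (-0.25)(0.153375) + (-0.35)(0.170000) = 0.42191875
(I − A)⁻¹ = adj(I−A) / det(I−A) ≈
  [   1.9139     0.6699     0.5742     0.7656]
  [   0.3594     1.2434     0.2255     0.1561]
  [   0.3635     0.1861     1.1679     0.2569]
  [   0.4029     0.1410     0.1209     1.2138]
x = (I − A)⁻¹ d = adj(I−A)·d / det(I−A), with det(I−A) = 0.42191875:
  x_1 = (0.807500·500 + 0.282625·550 + 0.242250·350 + 0.323000·100) / 0.42191875 = 676.28125 / 0.42191875 ≈ 1602.87
  x_2 = (0.151625·500 + 0.524625·550 + 0.095125·350 + 0.065875·100) / 0.42191875 = 404.2375 / 0.42191875 ≈ 958.09
  x_3 = (0.153375·500 + 0.078500·550 + 0.492750·350 + 0.108375·100) / 0.42191875 = 303.1625 / 0.42191875 ≈ 718.53
  x_4 = (0.170000·500 + 0.059500·550 + 0.051000·350 + 0.512125·100) / 0.42191875 = 186.7875 / 0.42191875 ≈ 442.71

x_3 = 718.53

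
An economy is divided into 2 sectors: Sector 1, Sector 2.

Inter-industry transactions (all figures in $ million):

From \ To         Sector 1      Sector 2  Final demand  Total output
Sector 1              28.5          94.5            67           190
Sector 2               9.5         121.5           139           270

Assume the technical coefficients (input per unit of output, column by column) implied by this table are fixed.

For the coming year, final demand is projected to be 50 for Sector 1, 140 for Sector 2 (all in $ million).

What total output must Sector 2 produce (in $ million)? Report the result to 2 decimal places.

x_2 = 270.00

Technical coefficients a_ij = z_ij / X_j:
  a_11 = 28.5/190 = 0.15, a_21 = 9.5/190 = 0.05
  a_12 = 94.5/270 = 0.35, a_22 = 121.5/270 = 0.45
I − A =
  [   0.85    -0.35]
  [  -0.05     0.55]
det(I−A) = (0.85)(0.55) − (-0.35)(-0.05) = 0.4500
adj(I−A) = [[0.55, 0.35], [0.05, 0.85]]
(I − A)⁻¹ = adj(I−A) / det(I−A) ≈
  [   1.2222     0.7778]
  [   0.1111     1.8889]
x = (I − A)⁻¹ d = adj(I−A)·d / det(I−A), with det(I−A) = 0.4500:
  x_1 = (0.55·50 + 0.35·140) / 0.4500 = 76.50 / 0.4500 = 170.00
  x_2 = (0.05·50 + 0.85·140) / 0.4500 = 121.50 / 0.4500 = 270.00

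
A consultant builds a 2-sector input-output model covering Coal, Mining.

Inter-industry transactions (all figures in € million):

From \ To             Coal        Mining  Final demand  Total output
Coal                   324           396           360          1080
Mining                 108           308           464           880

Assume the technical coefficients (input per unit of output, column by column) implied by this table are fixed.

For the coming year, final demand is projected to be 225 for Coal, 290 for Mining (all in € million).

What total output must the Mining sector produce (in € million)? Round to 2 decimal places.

Technical coefficients a_ij = z_ij / X_j:
  a_11 = 324/1080 = 0.30, a_21 = 108/1080 = 0.10
  a_12 = 396/880 = 0.45, a_22 = 308/880 = 0.35
I − A =
  [   0.70    -0.45]
  [  -0.10     0.65]
det(I−A) = (0.70)(0.65) − (-0.45)(-0.10) = 0.4100
adj(I−A) = [[0.65, 0.45], [0.10, 0.70]]
(I − A)⁻¹ = adj(I−A) / det(I−A) ≈
  [   1.5854     1.0976]
  [   0.2439     1.7073]
x = (I − A)⁻¹ d = adj(I−A)·d / det(I−A), with det(I−A) = 0.4100:
  x_1 = (0.65·225 + 0.45·290) / 0.4100 = 276.75 / 0.4100 = 675.00
  x_2 = (0.10·225 + 0.70·290) / 0.4100 = 225.50 / 0.4100 = 550.00

x_2 = 550.00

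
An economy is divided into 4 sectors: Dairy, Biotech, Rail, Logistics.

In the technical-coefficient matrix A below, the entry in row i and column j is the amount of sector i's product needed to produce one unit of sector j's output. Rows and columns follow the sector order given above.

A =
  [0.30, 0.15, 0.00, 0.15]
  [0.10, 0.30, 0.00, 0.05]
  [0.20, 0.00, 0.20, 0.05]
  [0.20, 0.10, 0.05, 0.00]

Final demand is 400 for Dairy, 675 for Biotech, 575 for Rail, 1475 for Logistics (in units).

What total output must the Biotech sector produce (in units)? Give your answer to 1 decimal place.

I − A =
  [   0.70    -0.15     0.00    -0.15]
  [  -0.10     0.70     0.00    -0.05]
  [  -0.20     0.00     0.80    -0.05]
  [  -0.20    -0.10    -0.05     1.00]
Compute the cofactors C_ij = (−1)^(i+j)·(3×3 minor ij) of I−A; the adjugate is their transpose:
adj(I−A) = Cᵀ =
  [ 0.554250   0.131625   0.005625   0.090000]
  [ 0.088250   0.532750   0.002500   0.040000]
  [ 0.146500   0.038000   0.447500   0.046250]
  [ 0.127000   0.081500   0.023750   0.380000]
det(I−A) = Σ_j (I−A)_1j·C_1j = (0.70)(0.554250) + (-0.15)(0.088250) + (0.00)(0.146500) + (-0.15)(0.127000) = 0.3556875
(I − A)⁻¹ = adj(I−A) / det(I−A) ≈
  [   1.5582     0.3701     0.0158     0.2530]
  [   0.2481     1.4978     0.0070     0.1125]
  [   0.4119     0.1068     1.2581     0.1300]
  [   0.3571     0.2291     0.0668     1.0684]
x = (I − A)⁻¹ d = adj(I−A)·d / det(I−A), with det(I−A) = 0.3556875:
  x_1 = (0.554250·400 + 0.131625·675 + 0.005625·575 + 0.090000·1475) / 0.3556875 = 446.53125 / 0.3556875 ≈ 1255.4
  x_2 = (0.088250·400 + 0.532750·675 + 0.002500·575 + 0.040000·1475) / 0.3556875 = 455.34375 / 0.3556875 ≈ 1280.2
  x_3 = (0.146500·400 + 0.038000·675 + 0.447500·575 + 0.046250·1475) / 0.3556875 = 409.78125 / 0.3556875 ≈ 1152.1
  x_4 = (0.127000·400 + 0.081500·675 + 0.023750·575 + 0.380000·1475) / 0.3556875 = 679.96875 / 0.3556875 ≈ 1911.7

x_2 = 1280.2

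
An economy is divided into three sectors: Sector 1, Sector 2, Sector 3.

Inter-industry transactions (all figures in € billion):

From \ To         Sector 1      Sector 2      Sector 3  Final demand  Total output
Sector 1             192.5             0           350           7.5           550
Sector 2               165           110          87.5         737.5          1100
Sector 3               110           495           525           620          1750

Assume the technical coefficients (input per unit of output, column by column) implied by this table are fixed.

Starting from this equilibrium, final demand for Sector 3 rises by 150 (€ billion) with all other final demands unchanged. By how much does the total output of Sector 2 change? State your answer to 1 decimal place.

Δx_2 = 41.8

Technical coefficients a_ij = z_ij / X_j:
  a_11 = 192.5/550 = 0.35, a_21 = 165/550 = 0.30, a_31 = 110/550 = 0.20
  a_12 = 0/1100 = 0.00, a_22 = 110/1100 = 0.10, a_32 = 495/1100 = 0.45
  a_13 = 350/1750 = 0.20, a_23 = 87.5/1750 = 0.05, a_33 = 525/1750 = 0.30
I − A =
  [   0.65     0.00    -0.20]
  [  -0.30     0.90    -0.05]
  [  -0.20    -0.45     0.70]
Cofactors of I−A, C_ij = (−1)^(i+j)·(minor ij) (rows/columns in the sector order above):
  C_11 = (0.90)(0.70) − (-0.05)(-0.45) = 0.6075
  C_12 = −[(-0.30)(0.70) − (-0.05)(-0.20)] = 0.2200
  C_13 = (-0.30)(-0.45) − (0.90)(-0.20) = 0.3150
  C_21 = −[(0.00)(0.70) − (-0.20)(-0.45)] = 0.0900
  C_22 = (0.65)(0.70) − (-0.20)(-0.20) = 0.4150
  C_23 = −[(0.65)(-0.45) − (0.00)(-0.20)] = 0.2925
  C_31 = (0.00)(-0.05) − (-0.20)(0.90) = 0.1800
  C_32 = −[(0.65)(-0.05) − (-0.20)(-0.30)] = 0.0925
  C_33 = (0.65)(0.90) − (0.00)(-0.30) = 0.5850
det(I−A) = Σ_j (I−A)_1j·C_1j = (0.65)(0.6075) + (0.00)(0.2200) + (-0.20)(0.3150) = 0.331875
adj(I−A) = Cᵀ =
  [ 0.6075   0.0900   0.1800]
  [ 0.2200   0.4150   0.0925]
  [ 0.3150   0.2925   0.5850]
(I − A)⁻¹ = adj(I−A) / det(I−A) ≈
  [   1.8305     0.2712     0.5424]
  [   0.6629     1.2505     0.2787]
  [   0.9492     0.8814     1.7627]
Δx = (I − A)⁻¹ Δd with Δd having +150 in the Sector 3 component and 0 elsewhere.
So Δx_2 = L_23 · (+150), where L_23 = adj(I−A)_23 / det(I−A) = 0.0925 / 0.331875.
Δx_2 = 0.0925 × (+150) / 0.331875 = 13.875 / 0.331875 ≈ 41.8.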